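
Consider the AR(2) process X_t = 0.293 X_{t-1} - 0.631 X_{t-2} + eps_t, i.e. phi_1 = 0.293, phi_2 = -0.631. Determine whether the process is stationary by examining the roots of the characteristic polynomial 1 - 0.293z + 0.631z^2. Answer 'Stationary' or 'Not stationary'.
\text{Stationary}

The AR(p) characteristic polynomial is P(z) = 1 - 0.293z + 0.631z^2.
Stationarity requires all roots to lie outside the unit circle, i.e. |z| > 1 for every root.
Set 1 + (-0.293) z + (0.631) z^2 = 0, i.e. a z^2 + b z + c = 0 with a = 0.631, b = -0.293, c = 1.
Discriminant D = b^2 - 4ac = (-0.293)^2 - 4*(0.631)*1 = 0.085849 - (2.524) = -2.438151.
D < 0, so the roots are the complex-conjugate pair z = (-b +/- i sqrt(-D)) / (2a) = 0.2322 +/- 1.2373i.
For a conjugate pair |z|^2 = z * conj(z) = (product of roots) = c/a = 1/(0.631) = 1.584786, so |z| = sqrt(1.584786) = 1.2589 for both roots.
Moduli of all roots: 1.2589, 1.2589.
All moduli strictly greater than 1? Yes.
Verdict: Stationary.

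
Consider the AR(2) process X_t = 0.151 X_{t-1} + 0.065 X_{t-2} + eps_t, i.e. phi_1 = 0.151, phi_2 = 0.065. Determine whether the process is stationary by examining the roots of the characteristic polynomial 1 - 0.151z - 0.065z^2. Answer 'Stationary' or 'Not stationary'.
\text{Stationary}

The AR(p) characteristic polynomial is P(z) = 1 - 0.151z - 0.065z^2.
Stationarity requires all roots to lie outside the unit circle, i.e. |z| > 1 for every root.
Set 1 + (-0.151) z + (-0.065) z^2 = 0, i.e. a z^2 + b z + c = 0 with a = -0.065, b = -0.151, c = 1.
Discriminant D = b^2 - 4ac = (-0.151)^2 - 4*(-0.065)*1 = 0.022801 - (-0.26) = 0.282801.
D >= 0, so the roots are real: z = (-b +/- sqrt(D)) / (2a) = (0.151 +/- 0.53179) / (-0.13).
  z_1 = (0.151 + 0.53179) / (-0.13) = -5.2522,   |z_1| = 5.2522.
  z_2 = (0.151 - 0.53179) / (-0.13) = 2.9292,   |z_2| = 2.9292.
Moduli of all roots: 5.2522, 2.9292.
All moduli strictly greater than 1? Yes.
Verdict: Stationary.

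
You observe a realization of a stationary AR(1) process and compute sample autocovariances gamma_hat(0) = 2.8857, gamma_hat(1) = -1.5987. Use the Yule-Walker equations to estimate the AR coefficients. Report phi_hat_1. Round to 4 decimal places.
\hat\phi_{1} = -0.5540

The Yule-Walker equations for an AR(p) process read, in matrix form,
  Gamma_p phi = r_p,   with   (Gamma_p)_{ij} = gamma(|i - j|),
                       (r_p)_i = gamma(i),   i,j = 1..p.
Substitute the sample gammas (Toeplitz matrix and right-hand side of size 1):
  Gamma_p = [[2.8857]]
  r_p     = [-1.5987]
With p = 1 this is the single equation gamma(0) phi_1 = gamma(1):
  phi_hat_1 = gamma(1) / gamma(0) = -1.5987 / 2.8857 = -0.5540.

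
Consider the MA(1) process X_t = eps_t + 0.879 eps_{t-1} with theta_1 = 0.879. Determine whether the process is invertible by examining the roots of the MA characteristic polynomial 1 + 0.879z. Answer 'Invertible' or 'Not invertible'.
\text{Invertible}

The MA(q) characteristic polynomial is P(z) = 1 + 0.879z.
Invertibility requires all roots to lie outside the unit circle, i.e. |z| > 1 for every root.
This is linear in z: 1 + (0.879) z = 0  =>  z = -1/(0.879) = -1.137656,  |z| = 1.137656.
Moduli of all roots: 1.1377.
All moduli strictly greater than 1? Yes.
Verdict: Invertible.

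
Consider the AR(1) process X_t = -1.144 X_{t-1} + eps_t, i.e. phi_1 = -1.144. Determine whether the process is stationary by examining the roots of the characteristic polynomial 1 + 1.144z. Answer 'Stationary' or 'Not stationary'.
\text{Not stationary}

The AR(p) characteristic polynomial is P(z) = 1 + 1.144z.
Stationarity requires all roots to lie outside the unit circle, i.e. |z| > 1 for every root.
This is linear in z: 1 + (1.144) z = 0  =>  z = -1/(1.144) = -0.874126,  |z| = 0.874126.
Moduli of all roots: 0.8741.
All moduli strictly greater than 1? No.
Verdict: Not stationary.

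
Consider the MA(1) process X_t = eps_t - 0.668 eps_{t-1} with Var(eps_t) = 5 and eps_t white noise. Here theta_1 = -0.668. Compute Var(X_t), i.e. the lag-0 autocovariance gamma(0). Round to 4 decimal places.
\gamma(0) = 7.2311

For an MA(q) process X_t = eps_t + sum_i theta_i eps_{t-i} with
Var(eps_t) = sigma^2, the variance is
  gamma(0) = sigma^2 * (1 + sum_i theta_i^2).
  sum_i theta_i^2 = (-0.668)^2 = 0.446224.
  gamma(0) = 5 * (1 + 0.446224) = 5 * 1.446224 = 7.23112, which rounds to 7.2311.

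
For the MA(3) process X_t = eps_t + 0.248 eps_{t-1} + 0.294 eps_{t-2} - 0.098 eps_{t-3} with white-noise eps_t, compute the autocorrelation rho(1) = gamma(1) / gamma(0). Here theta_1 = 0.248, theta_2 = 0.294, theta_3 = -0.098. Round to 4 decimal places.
\rho(1) = 0.2523

For an MA(q) process with theta_0 = 1, the autocovariance is
  gamma(k) = sigma^2 * sum_{i=0..q-k} theta_i * theta_{i+k},
and rho(k) = gamma(k) / gamma(0). Sigma^2 cancels.
  numerator   = (1)*(0.248) + (0.248)*(0.294) + (0.294)*(-0.098) = 0.2921.
  denominator = (1)^2 + (0.248)^2 + (0.294)^2 + (-0.098)^2 = 1.157544.
  rho(1) = 0.2921 / 1.157544 = 0.2523.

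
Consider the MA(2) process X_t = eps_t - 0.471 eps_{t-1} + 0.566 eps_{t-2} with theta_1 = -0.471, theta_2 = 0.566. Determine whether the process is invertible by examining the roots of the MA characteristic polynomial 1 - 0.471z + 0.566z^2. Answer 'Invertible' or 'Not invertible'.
\text{Invertible}

The MA(q) characteristic polynomial is P(z) = 1 - 0.471z + 0.566z^2.
Invertibility requires all roots to lie outside the unit circle, i.e. |z| > 1 for every root.
Set 1 + (-0.471) z + (0.566) z^2 = 0, i.e. a z^2 + b z + c = 0 with a = 0.566, b = -0.471, c = 1.
Discriminant D = b^2 - 4ac = (-0.471)^2 - 4*(0.566)*1 = 0.221841 - (2.264) = -2.042159.
D < 0, so the roots are the complex-conjugate pair z = (-b +/- i sqrt(-D)) / (2a) = 0.4161 +/- 1.2624i.
For a conjugate pair |z|^2 = z * conj(z) = (product of roots) = c/a = 1/(0.566) = 1.766784, so |z| = sqrt(1.766784) = 1.3292 for both roots.
Moduli of all roots: 1.3292, 1.3292.
All moduli strictly greater than 1? Yes.
Verdict: Invertible.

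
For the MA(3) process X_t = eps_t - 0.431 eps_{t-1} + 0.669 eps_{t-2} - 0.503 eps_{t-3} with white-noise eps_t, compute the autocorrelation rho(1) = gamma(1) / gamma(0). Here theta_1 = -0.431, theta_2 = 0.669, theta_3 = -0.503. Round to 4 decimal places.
\rho(1) = -0.5597

For an MA(q) process with theta_0 = 1, the autocovariance is
  gamma(k) = sigma^2 * sum_{i=0..q-k} theta_i * theta_{i+k},
and rho(k) = gamma(k) / gamma(0). Sigma^2 cancels.
  numerator   = (1)*(-0.431) + (-0.431)*(0.669) + (0.669)*(-0.503) = -1.055846.
  denominator = (1)^2 + (-0.431)^2 + (0.669)^2 + (-0.503)^2 = 1.886331.
  rho(1) = -1.055846 / 1.886331 = -0.5597.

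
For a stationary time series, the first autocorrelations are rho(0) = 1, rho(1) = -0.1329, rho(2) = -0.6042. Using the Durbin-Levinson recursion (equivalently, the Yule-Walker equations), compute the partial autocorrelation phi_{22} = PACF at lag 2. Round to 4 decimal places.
\phi_{22} = -0.6330

The PACF at lag k is phi_{kk}, the last component of the solution
to the Yule-Walker system G_k phi = r_k where
  (G_k)_{ij} = rho(|i - j|), (r_k)_i = rho(i), i,j = 1..k.
Equivalently, Durbin-Levinson gives phi_{kk} iteratively:
  phi_{11} = rho(1)
  phi_{kk} = [rho(k) - sum_{j=1..k-1} phi_{k-1,j} rho(k-j)]
            / [1 - sum_{j=1..k-1} phi_{k-1,j} rho(j)],
  phi_{k,j} = phi_{k-1,j} - phi_{kk} phi_{k-1,k-j},  j = 1..k-1.
Step k = 1:
  phi_11 = rho(1) = -0.1329.
Step k = 2:
  phi_22 = [rho(2) - phi_11 rho(1)] / [1 - phi_11 rho(1)] = [-0.6042 - (-0.1329)(-0.1329)] / [1 - (-0.1329)(-0.1329)]
         = -0.62186241 / 0.98233759 = -0.633.
Therefore phi_{22} = -0.6330.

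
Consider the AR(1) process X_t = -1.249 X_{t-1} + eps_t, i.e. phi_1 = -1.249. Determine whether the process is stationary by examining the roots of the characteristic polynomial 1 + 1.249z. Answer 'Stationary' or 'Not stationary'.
\text{Not stationary}

The AR(p) characteristic polynomial is P(z) = 1 + 1.249z.
Stationarity requires all roots to lie outside the unit circle, i.e. |z| > 1 for every root.
This is linear in z: 1 + (1.249) z = 0  =>  z = -1/(1.249) = -0.800641,  |z| = 0.800641.
Moduli of all roots: 0.8006.
All moduli strictly greater than 1? No.
Verdict: Not stationary.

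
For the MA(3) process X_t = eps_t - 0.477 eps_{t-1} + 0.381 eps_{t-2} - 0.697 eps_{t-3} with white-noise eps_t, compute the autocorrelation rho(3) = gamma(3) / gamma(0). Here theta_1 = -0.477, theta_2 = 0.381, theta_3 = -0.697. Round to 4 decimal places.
\rho(3) = -0.3750

For an MA(q) process with theta_0 = 1, the autocovariance is
  gamma(k) = sigma^2 * sum_{i=0..q-k} theta_i * theta_{i+k},
and rho(k) = gamma(k) / gamma(0). Sigma^2 cancels.
  numerator   = (1)*(-0.697) = -0.697.
  denominator = (1)^2 + (-0.477)^2 + (0.381)^2 + (-0.697)^2 = 1.858499.
  rho(3) = -0.697 / 1.858499 = -0.3750.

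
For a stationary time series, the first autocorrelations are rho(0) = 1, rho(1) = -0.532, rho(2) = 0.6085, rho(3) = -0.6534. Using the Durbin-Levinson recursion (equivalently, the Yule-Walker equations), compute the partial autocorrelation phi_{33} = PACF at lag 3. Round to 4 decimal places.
\phi_{33} = -0.4131

The PACF at lag k is phi_{kk}, the last component of the solution
to the Yule-Walker system G_k phi = r_k where
  (G_k)_{ij} = rho(|i - j|), (r_k)_i = rho(i), i,j = 1..k.
Equivalently, Durbin-Levinson gives phi_{kk} iteratively:
  phi_{11} = rho(1)
  phi_{kk} = [rho(k) - sum_{j=1..k-1} phi_{k-1,j} rho(k-j)]
            / [1 - sum_{j=1..k-1} phi_{k-1,j} rho(j)],
  phi_{k,j} = phi_{k-1,j} - phi_{kk} phi_{k-1,k-j},  j = 1..k-1.
Step k = 1:
  phi_11 = rho(1) = -0.532.
Step k = 2:
  phi_22 = [rho(2) - phi_11 rho(1)] / [1 - phi_11 rho(1)] = [0.6085 - (-0.532)(-0.532)] / [1 - (-0.532)(-0.532)]
         = 0.325476 / 0.716976 = 0.453957.
  Update: phi_21 = phi_11 - phi_22 phi_11 = -0.532 - (0.453957)(-0.532) = -0.290495.
Step k = 3:
  phi_33 = [rho(3) - phi_21 rho(2) - phi_22 rho(1)] / [1 - phi_21 rho(1) - phi_22 rho(2)]
    numerator   = -0.6534 - (-0.290495)(0.6085) - (0.453957)(-0.532) = -0.23512882
    denominator = 1 - (-0.290495)(-0.532) - (0.453957)(0.6085) = 0.56922402
  phi_33 = -0.23512882 / 0.56922402 = -0.4131.
Therefore phi_{33} = -0.4131.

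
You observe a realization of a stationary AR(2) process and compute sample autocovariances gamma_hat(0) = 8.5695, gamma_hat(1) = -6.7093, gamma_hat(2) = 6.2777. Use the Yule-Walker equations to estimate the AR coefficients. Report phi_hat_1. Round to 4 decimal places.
\hat\phi_{1} = -0.5410

The Yule-Walker equations for an AR(p) process read, in matrix form,
  Gamma_p phi = r_p,   with   (Gamma_p)_{ij} = gamma(|i - j|),
                       (r_p)_i = gamma(i),   i,j = 1..p.
Substitute the sample gammas (Toeplitz matrix and right-hand side of size 2):
  Gamma_p = [[8.5695, -6.7093], [-6.7093, 8.5695]]
  r_p     = [-6.7093, 6.2777]
Written out:
  8.5695 phi_1 - 6.7093 phi_2 = -6.7093
  -6.7093 phi_1 + 8.5695 phi_2 = 6.2777
Solve by Cramer's rule:
  det = gamma(0)^2 - gamma(1)^2 = (8.5695)^2 - (-6.7093)^2 = 73.43633025 - 45.01470649 = 28.42162376
  phi_hat_1 = [gamma(1) gamma(0) - gamma(1) gamma(2)] / det = [(-6.7093)(8.5695) - (-6.7093)(6.2777)] / 28.42162376 = -15.37637374 / 28.42162376 = -0.541
  phi_hat_2 = [gamma(0) gamma(2) - gamma(1)^2] / det = [(8.5695)(6.2777) - (-6.7093)^2] / 28.42162376 = 8.78204366 / 28.42162376 = 0.309
So phi_hat = [-0.5410, 0.3090].
Therefore phi_hat_1 = -0.5410.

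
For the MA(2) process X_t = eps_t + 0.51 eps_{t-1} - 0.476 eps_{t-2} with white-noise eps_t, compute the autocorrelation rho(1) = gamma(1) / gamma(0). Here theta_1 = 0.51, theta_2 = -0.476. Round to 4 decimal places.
\rho(1) = 0.1798

For an MA(q) process with theta_0 = 1, the autocovariance is
  gamma(k) = sigma^2 * sum_{i=0..q-k} theta_i * theta_{i+k},
and rho(k) = gamma(k) / gamma(0). Sigma^2 cancels.
  numerator   = (1)*(0.51) + (0.51)*(-0.476) = 0.26724.
  denominator = (1)^2 + (0.51)^2 + (-0.476)^2 = 1.486676.
  rho(1) = 0.26724 / 1.486676 = 0.1798.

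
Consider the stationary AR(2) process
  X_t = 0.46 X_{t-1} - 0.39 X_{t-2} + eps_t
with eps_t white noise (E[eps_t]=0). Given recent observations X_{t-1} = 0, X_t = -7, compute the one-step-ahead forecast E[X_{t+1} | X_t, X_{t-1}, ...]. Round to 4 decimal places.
E[X_{t+1} \mid \mathcal F_t] = -3.2200

For an AR(p) model X_t = c + sum_i phi_i X_{t-i} + eps_t, the
one-step-ahead conditional mean is
  E[X_{t+1} | X_t, ...] = c + sum_i phi_i X_{t+1-i}.
Substitute known values:
  E[X_{t+1} | ...] = (0.46) * (-7) + (-0.39) * (0)
                   = -3.2200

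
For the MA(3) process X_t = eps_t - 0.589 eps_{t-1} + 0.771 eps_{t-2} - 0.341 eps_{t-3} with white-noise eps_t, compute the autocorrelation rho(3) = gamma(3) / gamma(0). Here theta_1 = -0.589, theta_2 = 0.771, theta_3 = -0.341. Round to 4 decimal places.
\rho(3) = -0.1657

For an MA(q) process with theta_0 = 1, the autocovariance is
  gamma(k) = sigma^2 * sum_{i=0..q-k} theta_i * theta_{i+k},
and rho(k) = gamma(k) / gamma(0). Sigma^2 cancels.
  numerator   = (1)*(-0.341) = -0.341.
  denominator = (1)^2 + (-0.589)^2 + (0.771)^2 + (-0.341)^2 = 2.057643.
  rho(3) = -0.341 / 2.057643 = -0.1657.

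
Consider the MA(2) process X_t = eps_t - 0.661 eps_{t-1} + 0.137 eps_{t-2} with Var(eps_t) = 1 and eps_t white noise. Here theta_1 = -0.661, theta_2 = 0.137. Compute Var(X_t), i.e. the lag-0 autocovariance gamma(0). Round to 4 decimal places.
\gamma(0) = 1.4557

For an MA(q) process X_t = eps_t + sum_i theta_i eps_{t-i} with
Var(eps_t) = sigma^2, the variance is
  gamma(0) = sigma^2 * (1 + sum_i theta_i^2).
  sum_i theta_i^2 = (-0.661)^2 + (0.137)^2 = 0.436921 + 0.018769 = 0.45569.
  gamma(0) = 1 * (1 + 0.45569) = 1 * 1.45569 = 1.45569, which rounds to 1.4557.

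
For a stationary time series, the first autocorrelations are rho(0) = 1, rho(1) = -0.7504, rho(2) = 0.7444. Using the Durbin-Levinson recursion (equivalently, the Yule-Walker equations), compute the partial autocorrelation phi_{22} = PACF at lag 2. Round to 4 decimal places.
\phi_{22} = 0.4150

The PACF at lag k is phi_{kk}, the last component of the solution
to the Yule-Walker system G_k phi = r_k where
  (G_k)_{ij} = rho(|i - j|), (r_k)_i = rho(i), i,j = 1..k.
Equivalently, Durbin-Levinson gives phi_{kk} iteratively:
  phi_{11} = rho(1)
  phi_{kk} = [rho(k) - sum_{j=1..k-1} phi_{k-1,j} rho(k-j)]
            / [1 - sum_{j=1..k-1} phi_{k-1,j} rho(j)],
  phi_{k,j} = phi_{k-1,j} - phi_{kk} phi_{k-1,k-j},  j = 1..k-1.
Step k = 1:
  phi_11 = rho(1) = -0.7504.
Step k = 2:
  phi_22 = [rho(2) - phi_11 rho(1)] / [1 - phi_11 rho(1)] = [0.7444 - (-0.7504)(-0.7504)] / [1 - (-0.7504)(-0.7504)]
         = 0.18129984 / 0.43689984 = 0.415.
Therefore phi_{22} = 0.4150.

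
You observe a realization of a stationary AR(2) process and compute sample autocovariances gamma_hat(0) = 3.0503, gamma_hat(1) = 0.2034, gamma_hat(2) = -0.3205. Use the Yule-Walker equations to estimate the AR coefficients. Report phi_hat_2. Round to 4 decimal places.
\hat\phi_{2} = -0.1100

The Yule-Walker equations for an AR(p) process read, in matrix form,
  Gamma_p phi = r_p,   with   (Gamma_p)_{ij} = gamma(|i - j|),
                       (r_p)_i = gamma(i),   i,j = 1..p.
Substitute the sample gammas (Toeplitz matrix and right-hand side of size 2):
  Gamma_p = [[3.0503, 0.2034], [0.2034, 3.0503]]
  r_p     = [0.2034, -0.3205]
Written out:
  3.0503 phi_1 + 0.2034 phi_2 = 0.2034
  0.2034 phi_1 + 3.0503 phi_2 = -0.3205
Solve by Cramer's rule:
  det = gamma(0)^2 - gamma(1)^2 = (3.0503)^2 - (0.2034)^2 = 9.30433009 - 0.04137156 = 9.26295853
  phi_hat_1 = [gamma(1) gamma(0) - gamma(1) gamma(2)] / det = [(0.2034)(3.0503) - (0.2034)(-0.3205)] / 9.26295853 = 0.68562072 / 9.26295853 = 0.074
  phi_hat_2 = [gamma(0) gamma(2) - gamma(1)^2] / det = [(3.0503)(-0.3205) - (0.2034)^2] / 9.26295853 = -1.01899271 / 9.26295853 = -0.11
So phi_hat = [0.0740, -0.1100].
Therefore phi_hat_2 = -0.1100.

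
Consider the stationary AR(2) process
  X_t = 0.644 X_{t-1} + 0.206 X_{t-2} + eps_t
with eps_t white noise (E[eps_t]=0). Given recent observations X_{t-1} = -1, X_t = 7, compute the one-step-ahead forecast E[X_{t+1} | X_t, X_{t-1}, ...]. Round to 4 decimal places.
E[X_{t+1} \mid \mathcal F_t] = 4.3020

For an AR(p) model X_t = c + sum_i phi_i X_{t-i} + eps_t, the
one-step-ahead conditional mean is
  E[X_{t+1} | X_t, ...] = c + sum_i phi_i X_{t+1-i}.
Substitute known values:
  E[X_{t+1} | ...] = (0.644) * (7) + (0.206) * (-1)
                   = 4.3020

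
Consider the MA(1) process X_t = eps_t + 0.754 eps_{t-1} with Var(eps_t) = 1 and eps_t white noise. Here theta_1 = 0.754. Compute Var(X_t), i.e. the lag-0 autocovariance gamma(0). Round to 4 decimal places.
\gamma(0) = 1.5685

For an MA(q) process X_t = eps_t + sum_i theta_i eps_{t-i} with
Var(eps_t) = sigma^2, the variance is
  gamma(0) = sigma^2 * (1 + sum_i theta_i^2).
  sum_i theta_i^2 = (0.754)^2 = 0.568516.
  gamma(0) = 1 * (1 + 0.568516) = 1 * 1.568516 = 1.568516, which rounds to 1.5685.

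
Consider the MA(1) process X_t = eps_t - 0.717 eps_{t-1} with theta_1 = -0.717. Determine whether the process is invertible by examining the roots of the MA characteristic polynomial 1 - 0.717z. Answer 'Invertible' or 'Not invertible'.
\text{Invertible}

The MA(q) characteristic polynomial is P(z) = 1 - 0.717z.
Invertibility requires all roots to lie outside the unit circle, i.e. |z| > 1 for every root.
This is linear in z: 1 + (-0.717) z = 0  =>  z = -1/(-0.717) = 1.3947,  |z| = 1.3947.
Moduli of all roots: 1.3947.
All moduli strictly greater than 1? Yes.
Verdict: Invertible.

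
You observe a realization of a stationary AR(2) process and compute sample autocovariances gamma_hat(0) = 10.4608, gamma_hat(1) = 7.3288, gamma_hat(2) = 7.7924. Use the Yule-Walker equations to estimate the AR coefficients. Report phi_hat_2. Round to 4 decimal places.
\hat\phi_{2} = 0.4990

The Yule-Walker equations for an AR(p) process read, in matrix form,
  Gamma_p phi = r_p,   with   (Gamma_p)_{ij} = gamma(|i - j|),
                       (r_p)_i = gamma(i),   i,j = 1..p.
Substitute the sample gammas (Toeplitz matrix and right-hand side of size 2):
  Gamma_p = [[10.4608, 7.3288], [7.3288, 10.4608]]
  r_p     = [7.3288, 7.7924]
Written out:
  10.4608 phi_1 + 7.3288 phi_2 = 7.3288
  7.3288 phi_1 + 10.4608 phi_2 = 7.7924
Solve by Cramer's rule:
  det = gamma(0)^2 - gamma(1)^2 = (10.4608)^2 - (7.3288)^2 = 109.42833664 - 53.71130944 = 55.7170272
  phi_hat_1 = [gamma(1) gamma(0) - gamma(1) gamma(2)] / det = [(7.3288)(10.4608) - (7.3288)(7.7924)] / 55.7170272 = 19.55616992 / 55.7170272 = 0.351
  phi_hat_2 = [gamma(0) gamma(2) - gamma(1)^2] / det = [(10.4608)(7.7924) - (7.3288)^2] / 55.7170272 = 27.80342848 / 55.7170272 = 0.499
So phi_hat = [0.3510, 0.4990].
Therefore phi_hat_2 = 0.4990.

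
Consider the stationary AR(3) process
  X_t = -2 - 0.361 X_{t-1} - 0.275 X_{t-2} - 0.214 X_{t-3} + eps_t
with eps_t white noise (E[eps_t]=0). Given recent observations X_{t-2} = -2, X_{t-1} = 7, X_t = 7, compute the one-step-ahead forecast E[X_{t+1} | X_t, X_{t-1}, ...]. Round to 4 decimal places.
E[X_{t+1} \mid \mathcal F_t] = -6.0240

For an AR(p) model X_t = c + sum_i phi_i X_{t-i} + eps_t, the
one-step-ahead conditional mean is
  E[X_{t+1} | X_t, ...] = c + sum_i phi_i X_{t+1-i}.
Substitute known values:
  E[X_{t+1} | ...] = -2 + (-0.361) * (7) + (-0.275) * (7) + (-0.214) * (-2)
                   = -6.0240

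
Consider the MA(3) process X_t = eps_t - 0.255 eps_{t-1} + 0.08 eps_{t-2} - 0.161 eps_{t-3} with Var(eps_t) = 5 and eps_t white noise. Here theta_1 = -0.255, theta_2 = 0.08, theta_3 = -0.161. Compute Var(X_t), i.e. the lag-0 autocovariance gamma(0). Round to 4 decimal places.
\gamma(0) = 5.4867

For an MA(q) process X_t = eps_t + sum_i theta_i eps_{t-i} with
Var(eps_t) = sigma^2, the variance is
  gamma(0) = sigma^2 * (1 + sum_i theta_i^2).
  sum_i theta_i^2 = (-0.255)^2 + (0.08)^2 + (-0.161)^2 = 0.065025 + 0.0064 + 0.025921 = 0.097346.
  gamma(0) = 5 * (1 + 0.097346) = 5 * 1.097346 = 5.48673, which rounds to 5.4867.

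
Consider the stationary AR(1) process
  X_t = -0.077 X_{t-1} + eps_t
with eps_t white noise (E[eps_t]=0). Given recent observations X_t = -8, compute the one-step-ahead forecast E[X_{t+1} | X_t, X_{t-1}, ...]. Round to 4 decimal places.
E[X_{t+1} \mid \mathcal F_t] = 0.6160

For an AR(p) model X_t = c + sum_i phi_i X_{t-i} + eps_t, the
one-step-ahead conditional mean is
  E[X_{t+1} | X_t, ...] = c + sum_i phi_i X_{t+1-i}.
Substitute known values:
  E[X_{t+1} | ...] = (-0.077) * (-8)
                   = 0.6160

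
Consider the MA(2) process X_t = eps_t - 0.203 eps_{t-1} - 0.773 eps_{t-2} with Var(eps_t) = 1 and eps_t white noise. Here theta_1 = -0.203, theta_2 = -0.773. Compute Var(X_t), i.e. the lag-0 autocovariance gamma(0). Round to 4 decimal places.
\gamma(0) = 1.6387

For an MA(q) process X_t = eps_t + sum_i theta_i eps_{t-i} with
Var(eps_t) = sigma^2, the variance is
  gamma(0) = sigma^2 * (1 + sum_i theta_i^2).
  sum_i theta_i^2 = (-0.203)^2 + (-0.773)^2 = 0.041209 + 0.597529 = 0.638738.
  gamma(0) = 1 * (1 + 0.638738) = 1 * 1.638738 = 1.638738, which rounds to 1.6387.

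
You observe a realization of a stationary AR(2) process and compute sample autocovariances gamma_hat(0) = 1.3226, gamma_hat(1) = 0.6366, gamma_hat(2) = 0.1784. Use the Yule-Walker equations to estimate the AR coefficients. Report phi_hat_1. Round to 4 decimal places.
\hat\phi_{1} = 0.5420

The Yule-Walker equations for an AR(p) process read, in matrix form,
  Gamma_p phi = r_p,   with   (Gamma_p)_{ij} = gamma(|i - j|),
                       (r_p)_i = gamma(i),   i,j = 1..p.
Substitute the sample gammas (Toeplitz matrix and right-hand side of size 2):
  Gamma_p = [[1.3226, 0.6366], [0.6366, 1.3226]]
  r_p     = [0.6366, 0.1784]
Written out:
  1.3226 phi_1 + 0.6366 phi_2 = 0.6366
  0.6366 phi_1 + 1.3226 phi_2 = 0.1784
Solve by Cramer's rule:
  det = gamma(0)^2 - gamma(1)^2 = (1.3226)^2 - (0.6366)^2 = 1.74927076 - 0.40525956 = 1.3440112
  phi_hat_1 = [gamma(1) gamma(0) - gamma(1) gamma(2)] / det = [(0.6366)(1.3226) - (0.6366)(0.1784)] / 1.3440112 = 0.72839772 / 1.3440112 = 0.542
  phi_hat_2 = [gamma(0) gamma(2) - gamma(1)^2] / det = [(1.3226)(0.1784) - (0.6366)^2] / 1.3440112 = -0.16930772 / 1.3440112 = -0.126
So phi_hat = [0.5420, -0.1260].
Therefore phi_hat_1 = 0.5420.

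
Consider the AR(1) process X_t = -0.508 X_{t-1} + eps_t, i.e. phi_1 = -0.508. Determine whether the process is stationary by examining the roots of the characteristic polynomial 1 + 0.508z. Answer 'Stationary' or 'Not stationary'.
\text{Stationary}

The AR(p) characteristic polynomial is P(z) = 1 + 0.508z.
Stationarity requires all roots to lie outside the unit circle, i.e. |z| > 1 for every root.
This is linear in z: 1 + (0.508) z = 0  =>  z = -1/(0.508) = -1.968504,  |z| = 1.968504.
Moduli of all roots: 1.9685.
All moduli strictly greater than 1? Yes.
Verdict: Stationary.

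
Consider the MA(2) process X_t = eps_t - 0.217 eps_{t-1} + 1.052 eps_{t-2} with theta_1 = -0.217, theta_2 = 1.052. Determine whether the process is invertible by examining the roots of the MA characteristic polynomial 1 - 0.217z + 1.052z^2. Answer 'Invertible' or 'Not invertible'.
\text{Not invertible}

The MA(q) characteristic polynomial is P(z) = 1 - 0.217z + 1.052z^2.
Invertibility requires all roots to lie outside the unit circle, i.e. |z| > 1 for every root.
Set 1 + (-0.217) z + (1.052) z^2 = 0, i.e. a z^2 + b z + c = 0 with a = 1.052, b = -0.217, c = 1.
Discriminant D = b^2 - 4ac = (-0.217)^2 - 4*(1.052)*1 = 0.047089 - (4.208) = -4.160911.
D < 0, so the roots are the complex-conjugate pair z = (-b +/- i sqrt(-D)) / (2a) = 0.1031 +/- 0.9695i.
For a conjugate pair |z|^2 = z * conj(z) = (product of roots) = c/a = 1/(1.052) = 0.95057, so |z| = sqrt(0.95057) = 0.975 for both roots.
Moduli of all roots: 0.9750, 0.9750.
All moduli strictly greater than 1? No.
Verdict: Not invertible.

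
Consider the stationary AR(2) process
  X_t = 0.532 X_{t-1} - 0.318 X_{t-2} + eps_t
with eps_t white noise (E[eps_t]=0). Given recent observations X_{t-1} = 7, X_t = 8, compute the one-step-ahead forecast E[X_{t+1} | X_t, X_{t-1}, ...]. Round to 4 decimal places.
E[X_{t+1} \mid \mathcal F_t] = 2.0300

For an AR(p) model X_t = c + sum_i phi_i X_{t-i} + eps_t, the
one-step-ahead conditional mean is
  E[X_{t+1} | X_t, ...] = c + sum_i phi_i X_{t+1-i}.
Substitute known values:
  E[X_{t+1} | ...] = (0.532) * (8) + (-0.318) * (7)
                   = 2.0300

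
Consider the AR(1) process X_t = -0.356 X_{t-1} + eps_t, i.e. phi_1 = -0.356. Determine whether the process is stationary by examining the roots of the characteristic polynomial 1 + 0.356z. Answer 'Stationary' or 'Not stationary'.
\text{Stationary}

The AR(p) characteristic polynomial is P(z) = 1 + 0.356z.
Stationarity requires all roots to lie outside the unit circle, i.e. |z| > 1 for every root.
This is linear in z: 1 + (0.356) z = 0  =>  z = -1/(0.356) = -2.808989,  |z| = 2.808989.
Moduli of all roots: 2.8090.
All moduli strictly greater than 1? Yes.
Verdict: Stationary.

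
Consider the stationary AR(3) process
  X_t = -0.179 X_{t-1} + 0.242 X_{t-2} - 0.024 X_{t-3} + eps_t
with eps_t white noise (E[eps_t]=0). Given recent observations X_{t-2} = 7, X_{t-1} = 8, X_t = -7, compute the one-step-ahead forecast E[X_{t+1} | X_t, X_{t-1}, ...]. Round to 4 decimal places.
E[X_{t+1} \mid \mathcal F_t] = 3.0210

For an AR(p) model X_t = c + sum_i phi_i X_{t-i} + eps_t, the
one-step-ahead conditional mean is
  E[X_{t+1} | X_t, ...] = c + sum_i phi_i X_{t+1-i}.
Substitute known values:
  E[X_{t+1} | ...] = (-0.179) * (-7) + (0.242) * (8) + (-0.024) * (7)
                   = 3.0210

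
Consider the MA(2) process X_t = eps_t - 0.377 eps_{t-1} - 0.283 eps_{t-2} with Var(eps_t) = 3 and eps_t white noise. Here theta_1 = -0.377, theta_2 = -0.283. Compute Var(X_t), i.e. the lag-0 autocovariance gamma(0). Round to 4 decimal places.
\gamma(0) = 3.6667

For an MA(q) process X_t = eps_t + sum_i theta_i eps_{t-i} with
Var(eps_t) = sigma^2, the variance is
  gamma(0) = sigma^2 * (1 + sum_i theta_i^2).
  sum_i theta_i^2 = (-0.377)^2 + (-0.283)^2 = 0.142129 + 0.080089 = 0.222218.
  gamma(0) = 3 * (1 + 0.222218) = 3 * 1.222218 = 3.666654, which rounds to 3.6667.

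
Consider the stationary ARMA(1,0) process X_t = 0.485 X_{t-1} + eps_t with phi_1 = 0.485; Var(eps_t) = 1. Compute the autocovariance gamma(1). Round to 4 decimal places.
\gamma(1) = 0.6342

Multiply the model equation by X_{t-k} and take expectations. With theta_0 = psi_0 = 1 and psi_j the MA(infinity) weights, this gives
  gamma(k) - sum_i phi_i gamma(k-i) = c_k,
  c_k = sigma^2 * sum_{j=k..q} theta_j psi_{j-k}   (c_k = 0 for k > q),
using gamma(-m) = gamma(m).
Pure AR (q = 0): c_0 = sigma^2 = 1, c_k = 0 for k >= 1.
Equations for k = 0 and k = 1 (AR order 1):
  gamma(0) = phi_1 gamma(1) + c_0
  gamma(1) = phi_1 gamma(0) + c_1
Substituting the second into the first: gamma(0) (1 - phi_1^2) = c_0 + phi_1 c_1, so
  gamma(0) = c_0 / (1 - phi_1^2) = 1 / (1 - (0.485)^2) = 1 / 0.764775 = 1.307574.
  gamma(1) = phi_1 gamma(0) = (0.485)(1.307574) = 0.634173.
Therefore gamma(1) = 0.6342 (to 4 decimal places).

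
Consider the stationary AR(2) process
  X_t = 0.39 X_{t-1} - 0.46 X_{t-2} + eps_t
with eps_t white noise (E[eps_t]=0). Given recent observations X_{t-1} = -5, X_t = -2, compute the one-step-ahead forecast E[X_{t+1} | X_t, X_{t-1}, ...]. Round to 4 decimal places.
E[X_{t+1} \mid \mathcal F_t] = 1.5200

For an AR(p) model X_t = c + sum_i phi_i X_{t-i} + eps_t, the
one-step-ahead conditional mean is
  E[X_{t+1} | X_t, ...] = c + sum_i phi_i X_{t+1-i}.
Substitute known values:
  E[X_{t+1} | ...] = (0.39) * (-2) + (-0.46) * (-5)
                   = 1.5200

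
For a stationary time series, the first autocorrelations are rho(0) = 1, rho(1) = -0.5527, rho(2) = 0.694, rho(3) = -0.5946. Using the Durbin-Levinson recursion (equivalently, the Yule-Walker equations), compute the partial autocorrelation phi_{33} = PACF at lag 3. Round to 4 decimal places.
\phi_{33} = -0.2440

The PACF at lag k is phi_{kk}, the last component of the solution
to the Yule-Walker system G_k phi = r_k where
  (G_k)_{ij} = rho(|i - j|), (r_k)_i = rho(i), i,j = 1..k.
Equivalently, Durbin-Levinson gives phi_{kk} iteratively:
  phi_{11} = rho(1)
  phi_{kk} = [rho(k) - sum_{j=1..k-1} phi_{k-1,j} rho(k-j)]
            / [1 - sum_{j=1..k-1} phi_{k-1,j} rho(j)],
  phi_{k,j} = phi_{k-1,j} - phi_{kk} phi_{k-1,k-j},  j = 1..k-1.
Step k = 1:
  phi_11 = rho(1) = -0.5527.
Step k = 2:
  phi_22 = [rho(2) - phi_11 rho(1)] / [1 - phi_11 rho(1)] = [0.694 - (-0.5527)(-0.5527)] / [1 - (-0.5527)(-0.5527)]
         = 0.38852271 / 0.69452271 = 0.55941.
  Update: phi_21 = phi_11 - phi_22 phi_11 = -0.5527 - (0.55941)(-0.5527) = -0.243514.
Step k = 3:
  phi_33 = [rho(3) - phi_21 rho(2) - phi_22 rho(1)] / [1 - phi_21 rho(1) - phi_22 rho(2)]
    numerator   = -0.5946 - (-0.243514)(0.694) - (0.55941)(-0.5527) = -0.11641537
    denominator = 1 - (-0.243514)(-0.5527) - (0.55941)(0.694) = 0.47717935
  phi_33 = -0.11641537 / 0.47717935 = -0.244.
Therefore phi_{33} = -0.2440.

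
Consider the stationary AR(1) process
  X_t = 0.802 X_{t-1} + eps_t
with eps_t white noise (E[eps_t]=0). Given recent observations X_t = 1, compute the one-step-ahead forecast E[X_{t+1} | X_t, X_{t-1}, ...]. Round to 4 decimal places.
E[X_{t+1} \mid \mathcal F_t] = 0.8020

For an AR(p) model X_t = c + sum_i phi_i X_{t-i} + eps_t, the
one-step-ahead conditional mean is
  E[X_{t+1} | X_t, ...] = c + sum_i phi_i X_{t+1-i}.
Substitute known values:
  E[X_{t+1} | ...] = (0.802) * (1)
                   = 0.8020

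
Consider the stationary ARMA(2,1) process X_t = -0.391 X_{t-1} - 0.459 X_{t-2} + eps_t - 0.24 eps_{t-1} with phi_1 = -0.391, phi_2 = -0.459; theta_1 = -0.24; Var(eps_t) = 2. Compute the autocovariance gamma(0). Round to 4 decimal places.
\gamma(0) = 3.2383

Multiply the model equation by X_{t-k} and take expectations. With theta_0 = psi_0 = 1 and psi_j the MA(infinity) weights, this gives
  gamma(k) - sum_i phi_i gamma(k-i) = c_k,
  c_k = sigma^2 * sum_{j=k..q} theta_j psi_{j-k}   (c_k = 0 for k > q),
using gamma(-m) = gamma(m).
psi-weights needed (psi_j = theta_j + sum_i phi_i psi_{j-i}):
  psi_1 = theta_1 + phi_1 = -0.24 + (-0.391) = -0.631
Right-hand sides:
  c_0 = sigma^2 (1 + theta_1 psi_1) = 2 * (1 + (-0.24)(-0.631)) = 2 * 1.15144 = 2.30288
  c_1 = sigma^2 theta_1 = 2 * (-0.24) = -0.48
  c_2 = 0
Equations for k = 0, 1, 2 (AR order 2, c_2 = 0):
  (E0) gamma(0) = phi_1 gamma(1) + phi_2 gamma(2) + c_0
  (E1) gamma(1) = phi_1 gamma(0) + phi_2 gamma(1) + c_1
  (E2) gamma(2) = phi_1 gamma(1) + phi_2 gamma(0)
From (E1): gamma(1) = A gamma(0) + B with
  A = phi_1 / (1 - phi_2) = -0.391 / 1.459 = -0.267992,   B = c_1 / (1 - phi_2) = -0.48 / 1.459 = -0.328992.
Insert (E2) into (E0): gamma(0) (1 - phi_2^2) = phi_1 (1 + phi_2) gamma(1) + c_0.
  phi_1 (1 + phi_2) = (-0.391)(0.541) = -0.211531,   1 - phi_2^2 = 0.789319.
Replace gamma(1) by A gamma(0) + B and collect gamma(0):
  gamma(0) [0.789319 - (-0.211531)(-0.267992)] = (-0.211531)(-0.328992) + 2.30288
  gamma(0) * 0.73263 = 2.372472
  gamma(0) = 2.372472 / 0.73263 = 3.238293.
Therefore gamma(0) = 3.2383 (to 4 decimal places).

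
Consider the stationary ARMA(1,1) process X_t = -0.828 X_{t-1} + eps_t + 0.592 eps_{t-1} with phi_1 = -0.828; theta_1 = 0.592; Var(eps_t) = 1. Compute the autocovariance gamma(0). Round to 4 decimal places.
\gamma(0) = 1.1771

Multiply the model equation by X_{t-k} and take expectations. With theta_0 = psi_0 = 1 and psi_j the MA(infinity) weights, this gives
  gamma(k) - sum_i phi_i gamma(k-i) = c_k,
  c_k = sigma^2 * sum_{j=k..q} theta_j psi_{j-k}   (c_k = 0 for k > q),
using gamma(-m) = gamma(m).
psi-weights needed (psi_j = theta_j + sum_i phi_i psi_{j-i}):
  psi_1 = theta_1 + phi_1 = 0.592 + (-0.828) = -0.236
Right-hand sides:
  c_0 = sigma^2 (1 + theta_1 psi_1) = 1 * (1 + (0.592)(-0.236)) = 1 * 0.860288 = 0.860288
  c_1 = sigma^2 theta_1 = 1 * (0.592) = 0.592
  c_2 = 0
Equations for k = 0 and k = 1 (AR order 1):
  gamma(0) = phi_1 gamma(1) + c_0
  gamma(1) = phi_1 gamma(0) + c_1
Substituting the second into the first: gamma(0) (1 - phi_1^2) = c_0 + phi_1 c_1, so
  gamma(0) = (c_0 + phi_1 c_1) / (1 - phi_1^2) = (0.860288 + (-0.828)(0.592)) / (1 - (-0.828)^2) = 0.370112 / 0.314416 = 1.177141.
Therefore gamma(0) = 1.1771 (to 4 decimal places).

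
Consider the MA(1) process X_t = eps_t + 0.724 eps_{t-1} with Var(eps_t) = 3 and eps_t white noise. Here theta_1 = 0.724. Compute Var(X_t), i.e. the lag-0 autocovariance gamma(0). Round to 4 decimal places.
\gamma(0) = 4.5725

For an MA(q) process X_t = eps_t + sum_i theta_i eps_{t-i} with
Var(eps_t) = sigma^2, the variance is
  gamma(0) = sigma^2 * (1 + sum_i theta_i^2).
  sum_i theta_i^2 = (0.724)^2 = 0.524176.
  gamma(0) = 3 * (1 + 0.524176) = 3 * 1.524176 = 4.572528, which rounds to 4.5725.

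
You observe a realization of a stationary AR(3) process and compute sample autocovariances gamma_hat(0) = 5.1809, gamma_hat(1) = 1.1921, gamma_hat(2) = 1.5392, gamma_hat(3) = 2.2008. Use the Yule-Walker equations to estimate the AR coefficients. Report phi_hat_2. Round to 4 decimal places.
\hat\phi_{2} = 0.1970

The Yule-Walker equations for an AR(p) process read, in matrix form,
  Gamma_p phi = r_p,   with   (Gamma_p)_{ij} = gamma(|i - j|),
                       (r_p)_i = gamma(i),   i,j = 1..p.
Substitute the sample gammas (Toeplitz matrix and right-hand side of size 3):
  Gamma_p = [[5.1809, 1.1921, 1.5392], [1.1921, 5.1809, 1.1921], [1.5392, 1.1921, 5.1809]]
  r_p     = [1.1921, 1.5392, 2.2008]
Written out (R1..R3):
  (R1) 5.1809 phi_1 + 1.1921 phi_2 + 1.5392 phi_3 = 1.1921
  (R2) 1.1921 phi_1 + 5.1809 phi_2 + 1.1921 phi_3 = 1.5392
  (R3) 1.5392 phi_1 + 1.1921 phi_2 + 5.1809 phi_3 = 2.2008
Gaussian elimination:
  R2 <- R2 - (1.1921/5.1809) R1 = R2 - (0.230095) R1:  4.906604 phi_2 + 0.837938 phi_3 = 1.264904
  R3 <- R3 - (1.5392/5.1809) R1 = R3 - (0.297091) R1:  0.837938 phi_2 + 4.723617 phi_3 = 1.846638
  R3 <- R3 - (0.837938/4.906604) R2 = R3 - (0.170778) R2:  4.580516 phi_3 = 1.63062
Back-substitution:
  phi_hat_3 = 1.63062 / 4.580516 = 0.355991
  phi_hat_2 = (1.264904 - (0.837938)(0.355991)) / 4.906604 = 0.197001
  phi_hat_1 = (1.1921 - (1.1921)(0.197001) - (1.5392)(0.355991)) / 5.1809 = 0.079005
So phi_hat = [0.0790, 0.1970, 0.3560].
Therefore phi_hat_2 = 0.1970.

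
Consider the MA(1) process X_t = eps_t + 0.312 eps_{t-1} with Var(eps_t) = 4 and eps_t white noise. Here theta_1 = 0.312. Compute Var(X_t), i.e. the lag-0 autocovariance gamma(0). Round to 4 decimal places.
\gamma(0) = 4.3894

For an MA(q) process X_t = eps_t + sum_i theta_i eps_{t-i} with
Var(eps_t) = sigma^2, the variance is
  gamma(0) = sigma^2 * (1 + sum_i theta_i^2).
  sum_i theta_i^2 = (0.312)^2 = 0.097344.
  gamma(0) = 4 * (1 + 0.097344) = 4 * 1.097344 = 4.389376, which rounds to 4.3894.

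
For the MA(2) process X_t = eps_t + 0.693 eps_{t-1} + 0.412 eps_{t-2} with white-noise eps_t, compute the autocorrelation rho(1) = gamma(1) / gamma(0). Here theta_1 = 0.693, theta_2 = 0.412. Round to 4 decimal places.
\rho(1) = 0.5930

For an MA(q) process with theta_0 = 1, the autocovariance is
  gamma(k) = sigma^2 * sum_{i=0..q-k} theta_i * theta_{i+k},
and rho(k) = gamma(k) / gamma(0). Sigma^2 cancels.
  numerator   = (1)*(0.693) + (0.693)*(0.412) = 0.978516.
  denominator = (1)^2 + (0.693)^2 + (0.412)^2 = 1.649993.
  rho(1) = 0.978516 / 1.649993 = 0.5930.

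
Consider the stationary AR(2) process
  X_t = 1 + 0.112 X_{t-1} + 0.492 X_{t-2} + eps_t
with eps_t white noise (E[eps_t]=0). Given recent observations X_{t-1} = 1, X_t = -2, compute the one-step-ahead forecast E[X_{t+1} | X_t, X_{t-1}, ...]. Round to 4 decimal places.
E[X_{t+1} \mid \mathcal F_t] = 1.2680

For an AR(p) model X_t = c + sum_i phi_i X_{t-i} + eps_t, the
one-step-ahead conditional mean is
  E[X_{t+1} | X_t, ...] = c + sum_i phi_i X_{t+1-i}.
Substitute known values:
  E[X_{t+1} | ...] = 1 + (0.112) * (-2) + (0.492) * (1)
                   = 1.2680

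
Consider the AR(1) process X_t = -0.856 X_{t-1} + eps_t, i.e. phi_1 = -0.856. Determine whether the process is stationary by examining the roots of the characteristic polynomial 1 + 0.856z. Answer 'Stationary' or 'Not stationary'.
\text{Stationary}

The AR(p) characteristic polynomial is P(z) = 1 + 0.856z.
Stationarity requires all roots to lie outside the unit circle, i.e. |z| > 1 for every root.
This is linear in z: 1 + (0.856) z = 0  =>  z = -1/(0.856) = -1.168224,  |z| = 1.168224.
Moduli of all roots: 1.1682.
All moduli strictly greater than 1? Yes.
Verdict: Stationary.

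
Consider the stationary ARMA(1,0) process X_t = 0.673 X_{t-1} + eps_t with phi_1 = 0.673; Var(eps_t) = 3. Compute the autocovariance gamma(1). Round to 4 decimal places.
\gamma(1) = 3.6906

Multiply the model equation by X_{t-k} and take expectations. With theta_0 = psi_0 = 1 and psi_j the MA(infinity) weights, this gives
  gamma(k) - sum_i phi_i gamma(k-i) = c_k,
  c_k = sigma^2 * sum_{j=k..q} theta_j psi_{j-k}   (c_k = 0 for k > q),
using gamma(-m) = gamma(m).
Pure AR (q = 0): c_0 = sigma^2 = 3, c_k = 0 for k >= 1.
Equations for k = 0 and k = 1 (AR order 1):
  gamma(0) = phi_1 gamma(1) + c_0
  gamma(1) = phi_1 gamma(0) + c_1
Substituting the second into the first: gamma(0) (1 - phi_1^2) = c_0 + phi_1 c_1, so
  gamma(0) = c_0 / (1 - phi_1^2) = 3 / (1 - (0.673)^2) = 3 / 0.547071 = 5.483749.
  gamma(1) = phi_1 gamma(0) = (0.673)(5.483749) = 3.690563.
Therefore gamma(1) = 3.6906 (to 4 decimal places).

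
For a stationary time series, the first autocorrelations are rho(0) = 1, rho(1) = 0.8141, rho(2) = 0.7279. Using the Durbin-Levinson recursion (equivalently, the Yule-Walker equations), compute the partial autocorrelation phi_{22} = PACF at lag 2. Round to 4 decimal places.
\phi_{22} = 0.1932

The PACF at lag k is phi_{kk}, the last component of the solution
to the Yule-Walker system G_k phi = r_k where
  (G_k)_{ij} = rho(|i - j|), (r_k)_i = rho(i), i,j = 1..k.
Equivalently, Durbin-Levinson gives phi_{kk} iteratively:
  phi_{11} = rho(1)
  phi_{kk} = [rho(k) - sum_{j=1..k-1} phi_{k-1,j} rho(k-j)]
            / [1 - sum_{j=1..k-1} phi_{k-1,j} rho(j)],
  phi_{k,j} = phi_{k-1,j} - phi_{kk} phi_{k-1,k-j},  j = 1..k-1.
Step k = 1:
  phi_11 = rho(1) = 0.8141.
Step k = 2:
  phi_22 = [rho(2) - phi_11 rho(1)] / [1 - phi_11 rho(1)] = [0.7279 - (0.8141)(0.8141)] / [1 - (0.8141)(0.8141)]
         = 0.06514119 / 0.33724119 = 0.1932.
Therefore phi_{22} = 0.1932.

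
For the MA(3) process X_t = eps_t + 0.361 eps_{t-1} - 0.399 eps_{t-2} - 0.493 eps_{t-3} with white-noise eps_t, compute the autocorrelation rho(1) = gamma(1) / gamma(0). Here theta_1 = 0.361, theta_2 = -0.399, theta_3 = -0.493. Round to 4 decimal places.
\rho(1) = 0.2699

For an MA(q) process with theta_0 = 1, the autocovariance is
  gamma(k) = sigma^2 * sum_{i=0..q-k} theta_i * theta_{i+k},
and rho(k) = gamma(k) / gamma(0). Sigma^2 cancels.
  numerator   = (1)*(0.361) + (0.361)*(-0.399) + (-0.399)*(-0.493) = 0.413668.
  denominator = (1)^2 + (0.361)^2 + (-0.399)^2 + (-0.493)^2 = 1.532571.
  rho(1) = 0.413668 / 1.532571 = 0.2699.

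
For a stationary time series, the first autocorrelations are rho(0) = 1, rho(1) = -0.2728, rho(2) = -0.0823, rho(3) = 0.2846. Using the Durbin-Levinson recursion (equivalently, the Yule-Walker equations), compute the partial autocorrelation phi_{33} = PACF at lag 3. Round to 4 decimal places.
\phi_{33} = 0.2360

The PACF at lag k is phi_{kk}, the last component of the solution
to the Yule-Walker system G_k phi = r_k where
  (G_k)_{ij} = rho(|i - j|), (r_k)_i = rho(i), i,j = 1..k.
Equivalently, Durbin-Levinson gives phi_{kk} iteratively:
  phi_{11} = rho(1)
  phi_{kk} = [rho(k) - sum_{j=1..k-1} phi_{k-1,j} rho(k-j)]
            / [1 - sum_{j=1..k-1} phi_{k-1,j} rho(j)],
  phi_{k,j} = phi_{k-1,j} - phi_{kk} phi_{k-1,k-j},  j = 1..k-1.
Step k = 1:
  phi_11 = rho(1) = -0.2728.
Step k = 2:
  phi_22 = [rho(2) - phi_11 rho(1)] / [1 - phi_11 rho(1)] = [-0.0823 - (-0.2728)(-0.2728)] / [1 - (-0.2728)(-0.2728)]
         = -0.15671984 / 0.92558016 = -0.169321.
  Update: phi_21 = phi_11 - phi_22 phi_11 = -0.2728 - (-0.169321)(-0.2728) = -0.318991.
Step k = 3:
  phi_33 = [rho(3) - phi_21 rho(2) - phi_22 rho(1)] / [1 - phi_21 rho(1) - phi_22 rho(2)]
    numerator   = 0.2846 - (-0.318991)(-0.0823) - (-0.169321)(-0.2728) = 0.21215639
    denominator = 1 - (-0.318991)(-0.2728) - (-0.169321)(-0.0823) = 0.89904425
  phi_33 = 0.21215639 / 0.89904425 = 0.236.
Therefore phi_{33} = 0.2360.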